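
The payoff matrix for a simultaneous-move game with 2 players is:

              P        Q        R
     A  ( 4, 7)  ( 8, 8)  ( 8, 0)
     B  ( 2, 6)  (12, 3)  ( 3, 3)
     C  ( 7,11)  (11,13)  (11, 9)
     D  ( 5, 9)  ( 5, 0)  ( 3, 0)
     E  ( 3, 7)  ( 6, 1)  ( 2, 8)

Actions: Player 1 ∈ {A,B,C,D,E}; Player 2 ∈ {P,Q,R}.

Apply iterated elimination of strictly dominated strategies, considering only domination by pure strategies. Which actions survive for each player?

IESDS → P1:{B,C} P2:{P,Q}

P1 drop A (C beats it: P:7>4 Q:11>8 R:11>8)
P1 drop D (C beats it: P:7>5 Q:11>5 R:11>3)
P1 drop E (C beats it: P:7>3 Q:11>6 R:11>2)
P2 drop R (P beats it: B:6>3 C:11>9)
P1→{B,C} P2→{P,Q}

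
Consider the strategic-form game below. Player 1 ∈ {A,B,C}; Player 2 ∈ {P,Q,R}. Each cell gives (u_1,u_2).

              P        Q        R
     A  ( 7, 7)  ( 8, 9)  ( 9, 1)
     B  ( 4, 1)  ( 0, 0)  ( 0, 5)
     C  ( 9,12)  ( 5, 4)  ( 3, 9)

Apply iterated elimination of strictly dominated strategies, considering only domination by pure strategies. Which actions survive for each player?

P1 drop B (A beats it: P:7>4 Q:8>0 R:9>0)
P2 drop R (P beats it: A:7>1 C:12>9)
P1→{A,C} P2→{P,Q}

Survivors P1:{A,C} P2:{P,Q}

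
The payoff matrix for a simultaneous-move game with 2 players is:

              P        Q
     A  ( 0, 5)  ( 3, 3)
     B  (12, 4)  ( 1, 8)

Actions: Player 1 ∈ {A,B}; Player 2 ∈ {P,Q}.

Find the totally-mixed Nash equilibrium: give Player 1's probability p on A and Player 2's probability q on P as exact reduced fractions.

P1 indiff ⇒ q·0+(1-q)·3 = q·12+(1-q)·1 ⇒ q(-12) = (1-q)(-2) ⇒ q = 1/7
P2 indiff ⇒ p·5+(1-p)·4 = p·3+(1-p)·8 ⇒ p(2) = (1-p)(4) ⇒ p = 2/3

(p,q) = (2/3, 1/7)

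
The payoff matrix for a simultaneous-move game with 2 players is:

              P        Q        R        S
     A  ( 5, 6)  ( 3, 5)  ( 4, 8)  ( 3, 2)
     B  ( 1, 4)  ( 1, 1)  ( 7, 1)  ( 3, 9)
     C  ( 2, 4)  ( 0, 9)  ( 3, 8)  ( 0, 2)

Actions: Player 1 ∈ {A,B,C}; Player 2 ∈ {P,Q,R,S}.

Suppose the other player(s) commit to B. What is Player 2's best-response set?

argmax u_2 = {S}

u_2(P vs B) = 4
u_2(Q vs B) = 1
u_2(R vs B) = 1
u_2(S vs B) = 9
max payoff 9 at {S}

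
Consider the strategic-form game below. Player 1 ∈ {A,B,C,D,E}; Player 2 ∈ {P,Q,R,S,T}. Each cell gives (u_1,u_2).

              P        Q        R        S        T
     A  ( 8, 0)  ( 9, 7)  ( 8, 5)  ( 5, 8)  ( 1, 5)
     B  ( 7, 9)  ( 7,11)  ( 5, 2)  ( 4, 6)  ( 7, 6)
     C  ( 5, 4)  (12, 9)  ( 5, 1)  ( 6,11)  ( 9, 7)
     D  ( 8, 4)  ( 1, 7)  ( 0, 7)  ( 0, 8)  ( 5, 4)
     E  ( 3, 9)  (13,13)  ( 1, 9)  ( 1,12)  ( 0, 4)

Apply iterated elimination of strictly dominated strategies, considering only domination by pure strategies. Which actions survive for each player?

IESDS → P1:{C,E} P2:{Q,S}

P2 drop P (Q beats it: A:7>0 B:11>9 C:9>4 D:7>4 E:13>9)
P1 drop D (B beats it: Q:7>1 R:5>0 S:4>0 T:7>5)
P2 drop R (Q beats it: A:7>5 B:11>2 C:9>1 E:13>9)
P1 drop A (C beats it: Q:12>9 S:6>5 T:9>1)
P1 drop B (C beats it: Q:12>7 S:6>4 T:9>7)
P2 drop T (Q beats it: C:9>7 E:13>4)
P1→{C,E} P2→{Q,S}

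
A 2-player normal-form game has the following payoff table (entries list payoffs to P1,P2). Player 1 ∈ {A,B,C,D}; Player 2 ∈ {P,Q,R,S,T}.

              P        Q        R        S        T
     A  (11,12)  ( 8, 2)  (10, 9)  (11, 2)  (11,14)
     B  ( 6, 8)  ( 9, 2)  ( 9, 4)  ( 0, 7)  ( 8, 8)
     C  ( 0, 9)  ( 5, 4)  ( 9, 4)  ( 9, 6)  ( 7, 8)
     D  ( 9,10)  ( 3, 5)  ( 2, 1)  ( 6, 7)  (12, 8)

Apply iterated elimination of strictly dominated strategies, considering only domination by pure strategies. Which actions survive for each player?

Remaining: P1:{A,D} P2:{P,T}

P1 drop C (A beats it: P:11>0 Q:8>5 R:10>9 S:11>9 T:11>7)
P2 drop Q (P beats it: A:12>2 B:8>2 D:10>5)
P1 drop B (A beats it: P:11>6 R:10>9 S:11>0 T:11>8)
P2 drop R (P beats it: A:12>9 D:10>1)
P2 drop S (P beats it: A:12>2 D:10>7)
P1→{A,D} P2→{P,T}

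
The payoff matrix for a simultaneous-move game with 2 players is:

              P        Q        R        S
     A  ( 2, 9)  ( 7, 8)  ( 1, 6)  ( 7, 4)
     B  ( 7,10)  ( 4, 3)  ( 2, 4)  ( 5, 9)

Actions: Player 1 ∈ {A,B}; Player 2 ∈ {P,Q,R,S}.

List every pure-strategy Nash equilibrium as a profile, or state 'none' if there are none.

(A,P): not NE [P1→B gives 7>2]
(A,Q): not NE [P2→P gives 9>8]
(A,R): not NE [P1→B gives 2>1; P2→P gives 9>6]
(A,S): not NE [P2→P gives 9>4]
(B,P): NE
(B,Q): not NE [P1→A gives 7>4; P2→P gives 10>3]
(B,R): not NE [P2→P gives 10>4]
(B,S): not NE [P1→A gives 7>5; P2→P gives 10>9]

NE set: (B,P)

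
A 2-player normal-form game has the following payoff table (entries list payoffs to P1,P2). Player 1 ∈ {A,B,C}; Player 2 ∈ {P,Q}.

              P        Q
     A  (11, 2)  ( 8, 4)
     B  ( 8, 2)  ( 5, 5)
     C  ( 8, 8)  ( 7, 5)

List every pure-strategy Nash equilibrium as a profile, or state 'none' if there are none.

Nash profiles: (A,Q)

(A,P): not NE [P2→Q gives 4>2]
(A,Q): NE
(B,P): not NE [P1→A gives 11>8; P2→Q gives 5>2]
(B,Q): not NE [P1→A gives 8>5]
(C,P): not NE [P1→A gives 11>8]
(C,Q): not NE [P1→A gives 8>7; P2→P gives 8>5]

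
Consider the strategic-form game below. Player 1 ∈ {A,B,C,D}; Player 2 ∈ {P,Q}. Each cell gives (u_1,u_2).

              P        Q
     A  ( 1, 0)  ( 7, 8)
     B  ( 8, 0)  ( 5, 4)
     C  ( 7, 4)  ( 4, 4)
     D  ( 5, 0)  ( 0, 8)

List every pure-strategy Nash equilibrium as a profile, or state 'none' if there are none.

(A,P): not NE [P1→B gives 8>1; P2→Q gives 8>0]
(A,Q): NE
(B,P): not NE [P2→Q gives 4>0]
(B,Q): not NE [P1→A gives 7>5]
(C,P): not NE [P1→B gives 8>7]
(C,Q): not NE [P1→A gives 7>4]
(D,P): not NE [P1→B gives 8>5; P2→Q gives 8>0]
(D,Q): not NE [P1→A gives 7>0]

NE set: (A,Q)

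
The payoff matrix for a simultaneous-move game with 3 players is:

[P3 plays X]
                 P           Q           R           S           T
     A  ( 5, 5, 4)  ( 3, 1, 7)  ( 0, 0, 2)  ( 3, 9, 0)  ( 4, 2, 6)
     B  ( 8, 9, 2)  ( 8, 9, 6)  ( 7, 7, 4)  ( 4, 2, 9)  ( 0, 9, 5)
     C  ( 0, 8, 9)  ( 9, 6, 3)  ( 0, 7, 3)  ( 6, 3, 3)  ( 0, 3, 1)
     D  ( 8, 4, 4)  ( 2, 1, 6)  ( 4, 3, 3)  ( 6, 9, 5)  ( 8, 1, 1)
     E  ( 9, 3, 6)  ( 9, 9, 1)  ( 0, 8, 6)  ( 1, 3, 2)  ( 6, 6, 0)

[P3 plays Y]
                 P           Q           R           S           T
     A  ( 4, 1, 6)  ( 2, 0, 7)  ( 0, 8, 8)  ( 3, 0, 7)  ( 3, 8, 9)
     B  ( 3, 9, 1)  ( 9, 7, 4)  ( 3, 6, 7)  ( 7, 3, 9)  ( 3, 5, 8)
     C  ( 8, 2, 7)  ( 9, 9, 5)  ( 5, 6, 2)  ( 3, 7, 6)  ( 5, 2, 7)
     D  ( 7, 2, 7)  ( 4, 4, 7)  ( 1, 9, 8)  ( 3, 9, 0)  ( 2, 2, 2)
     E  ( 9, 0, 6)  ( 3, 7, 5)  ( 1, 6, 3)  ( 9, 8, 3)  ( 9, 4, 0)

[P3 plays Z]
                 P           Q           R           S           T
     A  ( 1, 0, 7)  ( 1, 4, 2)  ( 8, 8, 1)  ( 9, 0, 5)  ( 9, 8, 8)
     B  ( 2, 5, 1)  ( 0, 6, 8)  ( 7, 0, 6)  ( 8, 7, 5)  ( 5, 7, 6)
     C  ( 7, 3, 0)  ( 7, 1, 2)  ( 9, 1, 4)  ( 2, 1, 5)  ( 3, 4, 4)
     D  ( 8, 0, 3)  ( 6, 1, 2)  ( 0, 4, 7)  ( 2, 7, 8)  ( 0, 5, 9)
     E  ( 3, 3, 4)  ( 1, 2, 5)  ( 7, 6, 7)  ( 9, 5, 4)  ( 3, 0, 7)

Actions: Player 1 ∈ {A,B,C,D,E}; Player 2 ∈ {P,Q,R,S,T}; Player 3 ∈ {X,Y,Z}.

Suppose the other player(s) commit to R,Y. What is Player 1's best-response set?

P1 best: {C}

u_1(A vs R,Y) = 0
u_1(B vs R,Y) = 3
u_1(C vs R,Y) = 5
u_1(D vs R,Y) = 1
u_1(E vs R,Y) = 1
max payoff 5 at {C}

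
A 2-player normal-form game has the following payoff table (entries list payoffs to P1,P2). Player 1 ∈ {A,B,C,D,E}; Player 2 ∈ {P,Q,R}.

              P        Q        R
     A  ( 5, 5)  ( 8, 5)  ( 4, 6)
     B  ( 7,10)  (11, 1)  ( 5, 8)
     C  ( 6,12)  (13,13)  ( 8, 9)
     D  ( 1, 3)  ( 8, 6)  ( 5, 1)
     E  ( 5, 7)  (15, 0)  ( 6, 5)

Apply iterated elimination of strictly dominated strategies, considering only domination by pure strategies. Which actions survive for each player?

IESDS → P1:{B,C,E} P2:{P,Q}

P1 drop A (B beats it: P:7>5 Q:11>8 R:5>4)
P1 drop D (C beats it: P:6>1 Q:13>8 R:8>5)
P2 drop R (P beats it: B:10>8 C:12>9 E:7>5)
P1→{B,C,E} P2→{P,Q}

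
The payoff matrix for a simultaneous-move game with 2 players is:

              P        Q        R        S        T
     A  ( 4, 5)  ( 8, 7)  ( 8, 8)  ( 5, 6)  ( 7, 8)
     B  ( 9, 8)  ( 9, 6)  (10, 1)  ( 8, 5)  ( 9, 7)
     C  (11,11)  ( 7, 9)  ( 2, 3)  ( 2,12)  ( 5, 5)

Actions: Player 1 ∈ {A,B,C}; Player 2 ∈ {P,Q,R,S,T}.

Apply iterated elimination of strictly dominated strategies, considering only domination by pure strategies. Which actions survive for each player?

Remaining: P1:{B,C} P2:{P,S}

P1 drop A (B beats it: P:9>4 Q:9>8 R:10>8 S:8>5 T:9>7)
P2 drop Q (P beats it: B:8>6 C:11>9)
P2 drop R (P beats it: B:8>1 C:11>3)
P2 drop T (P beats it: B:8>7 C:11>5)
P1→{B,C} P2→{P,S}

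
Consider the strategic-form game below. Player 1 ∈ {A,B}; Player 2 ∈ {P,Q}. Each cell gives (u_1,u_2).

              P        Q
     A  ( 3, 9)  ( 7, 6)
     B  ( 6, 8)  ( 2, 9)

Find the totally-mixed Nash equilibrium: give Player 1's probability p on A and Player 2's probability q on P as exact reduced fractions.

P1 indiff ⇒ q·3+(1-q)·7 = q·6+(1-q)·2 ⇒ q(-3) = (1-q)(-5) ⇒ q = 5/8
P2 indiff ⇒ p·9+(1-p)·8 = p·6+(1-p)·9 ⇒ p(3) = (1-p)(1) ⇒ p = 1/4

p=1/4, q=5/8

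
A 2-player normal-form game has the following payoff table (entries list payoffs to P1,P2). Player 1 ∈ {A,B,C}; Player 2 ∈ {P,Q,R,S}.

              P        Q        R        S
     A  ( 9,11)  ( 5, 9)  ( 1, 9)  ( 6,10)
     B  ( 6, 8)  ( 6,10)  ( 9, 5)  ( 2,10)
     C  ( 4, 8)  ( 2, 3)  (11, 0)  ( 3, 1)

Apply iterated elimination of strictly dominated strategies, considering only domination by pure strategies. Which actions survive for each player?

P2 drop R (P beats it: A:11>9 B:8>5 C:8>0)
P1 drop C (A beats it: P:9>4 Q:5>2 S:6>3)
P1→{A,B} P2→{P,Q,S}

Remaining: P1:{A,B} P2:{P,Q,S}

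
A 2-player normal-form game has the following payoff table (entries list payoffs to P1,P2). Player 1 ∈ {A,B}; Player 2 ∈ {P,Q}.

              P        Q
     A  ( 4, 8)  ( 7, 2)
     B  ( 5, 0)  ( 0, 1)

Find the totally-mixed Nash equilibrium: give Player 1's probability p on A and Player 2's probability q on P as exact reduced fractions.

P1 indiff ⇒ q·4+(1-q)·7 = q·5+(1-q)·0 ⇒ q(-1) = (1-q)(-7) ⇒ q = 7/8
P2 indiff ⇒ p·8+(1-p)·0 = p·2+(1-p)·1 ⇒ p(6) = (1-p)(1) ⇒ p = 1/7

(p,q) = (1/7, 7/8)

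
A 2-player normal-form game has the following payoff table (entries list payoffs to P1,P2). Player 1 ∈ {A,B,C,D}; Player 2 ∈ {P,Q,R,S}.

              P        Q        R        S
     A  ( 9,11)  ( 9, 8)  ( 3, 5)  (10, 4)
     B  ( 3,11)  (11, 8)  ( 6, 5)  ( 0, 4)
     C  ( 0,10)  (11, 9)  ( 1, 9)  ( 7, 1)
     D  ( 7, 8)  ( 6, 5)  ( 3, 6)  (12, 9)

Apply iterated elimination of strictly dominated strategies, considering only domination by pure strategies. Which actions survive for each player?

P2 drop Q (P beats it: A:11>8 B:11>8 C:10>9 D:8>5)
P1 drop C (A beats it: P:9>0 R:3>1 S:10>7)
P2 drop R (P beats it: A:11>5 B:11>5 D:8>6)
P1 drop B (A beats it: P:9>3 S:10>0)
P1→{A,D} P2→{P,S}

Remaining: P1:{A,D} P2:{P,S}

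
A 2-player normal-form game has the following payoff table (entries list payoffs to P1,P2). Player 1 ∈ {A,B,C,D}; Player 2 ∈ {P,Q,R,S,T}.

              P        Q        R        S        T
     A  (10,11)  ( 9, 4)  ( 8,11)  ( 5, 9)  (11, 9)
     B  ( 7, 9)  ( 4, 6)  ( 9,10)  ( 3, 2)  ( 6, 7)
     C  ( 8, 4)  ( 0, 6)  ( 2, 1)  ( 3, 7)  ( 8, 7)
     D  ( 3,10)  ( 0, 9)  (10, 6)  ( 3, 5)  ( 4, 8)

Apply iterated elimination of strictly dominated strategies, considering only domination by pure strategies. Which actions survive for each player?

Remaining: P1:{A,B,D} P2:{P,R}

P1 drop C (A beats it: P:10>8 Q:9>0 R:8>2 S:5>3 T:11>8)
P2 drop Q (P beats it: A:11>4 B:9>6 D:10>9)
P2 drop S (P beats it: A:11>9 B:9>2 D:10>5)
P2 drop T (P beats it: A:11>9 B:9>7 D:10>8)
P1→{A,B,D} P2→{P,R}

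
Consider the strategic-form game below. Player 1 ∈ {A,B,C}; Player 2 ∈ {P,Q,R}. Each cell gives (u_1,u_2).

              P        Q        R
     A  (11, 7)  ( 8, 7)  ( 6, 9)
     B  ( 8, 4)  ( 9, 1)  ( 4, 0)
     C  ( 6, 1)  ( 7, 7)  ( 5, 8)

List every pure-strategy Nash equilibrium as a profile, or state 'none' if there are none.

PSNE = {(A,R)}

(A,P): not NE [P2→R gives 9>7]
(A,Q): not NE [P1→B gives 9>8; P2→R gives 9>7]
(A,R): NE
(B,P): not NE [P1→A gives 11>8]
(B,Q): not NE [P2→P gives 4>1]
(B,R): not NE [P1→A gives 6>4; P2→P gives 4>0]
(C,P): not NE [P1→A gives 11>6; P2→R gives 8>1]
(C,Q): not NE [P1→B gives 9>7; P2→R gives 8>7]
(C,R): not NE [P1→A gives 6>5]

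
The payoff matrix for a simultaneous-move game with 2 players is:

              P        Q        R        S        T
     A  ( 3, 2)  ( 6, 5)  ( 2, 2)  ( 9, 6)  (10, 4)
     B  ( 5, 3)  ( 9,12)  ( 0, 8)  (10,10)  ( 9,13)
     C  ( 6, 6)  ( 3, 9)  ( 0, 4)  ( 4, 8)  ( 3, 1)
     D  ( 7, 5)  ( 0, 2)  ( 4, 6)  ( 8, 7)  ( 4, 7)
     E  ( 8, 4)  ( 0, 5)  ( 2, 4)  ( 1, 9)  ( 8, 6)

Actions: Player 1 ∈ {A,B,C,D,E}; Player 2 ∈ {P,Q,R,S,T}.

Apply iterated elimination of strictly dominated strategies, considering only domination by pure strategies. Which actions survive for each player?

IESDS → P1:{A,B} P2:{Q,S,T}

P2 drop P (S beats it: A:6>2 B:10>3 C:8>6 D:7>5 E:9>4)
P1 drop C (A beats it: Q:6>3 R:2>0 S:9>4 T:10>3)
P2 drop R (S beats it: A:6>2 B:10>8 D:7>6 E:9>4)
P1 drop D (A beats it: Q:6>0 S:9>8 T:10>4)
P1 drop E (A beats it: Q:6>0 S:9>1 T:10>8)
P1→{A,B} P2→{Q,S,T}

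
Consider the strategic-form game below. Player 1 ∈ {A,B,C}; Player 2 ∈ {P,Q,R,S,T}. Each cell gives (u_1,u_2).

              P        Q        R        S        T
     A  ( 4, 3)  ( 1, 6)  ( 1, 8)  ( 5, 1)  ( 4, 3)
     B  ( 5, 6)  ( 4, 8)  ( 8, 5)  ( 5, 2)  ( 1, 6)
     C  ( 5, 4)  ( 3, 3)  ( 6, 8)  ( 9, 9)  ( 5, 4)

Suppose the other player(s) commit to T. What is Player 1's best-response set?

P1 best: {C}

u_1(A vs T) = 4
u_1(B vs T) = 1
u_1(C vs T) = 5
max payoff 5 at {C}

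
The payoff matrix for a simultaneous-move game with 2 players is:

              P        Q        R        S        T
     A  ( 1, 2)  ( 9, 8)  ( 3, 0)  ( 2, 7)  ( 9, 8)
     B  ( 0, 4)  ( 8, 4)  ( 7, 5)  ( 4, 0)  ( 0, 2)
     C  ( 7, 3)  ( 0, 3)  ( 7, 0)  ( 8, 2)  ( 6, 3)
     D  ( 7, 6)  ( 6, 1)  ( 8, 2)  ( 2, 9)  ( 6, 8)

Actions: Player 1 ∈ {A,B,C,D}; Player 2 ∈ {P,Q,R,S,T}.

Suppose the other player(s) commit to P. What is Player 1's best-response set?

u_1(A vs P) = 1
u_1(B vs P) = 0
u_1(C vs P) = 7
u_1(D vs P) = 7
max payoff 7 at {C,D}

P1 best: {C,D}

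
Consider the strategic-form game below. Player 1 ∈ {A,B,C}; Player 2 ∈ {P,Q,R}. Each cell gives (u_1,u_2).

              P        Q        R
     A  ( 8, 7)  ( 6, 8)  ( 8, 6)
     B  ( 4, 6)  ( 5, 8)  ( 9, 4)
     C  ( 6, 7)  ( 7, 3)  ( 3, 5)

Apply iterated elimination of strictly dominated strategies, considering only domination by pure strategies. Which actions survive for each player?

P2 drop R (P beats it: A:7>6 B:6>4 C:7>5)
P1 drop B (A beats it: P:8>4 Q:6>5)
P1→{A,C} P2→{P,Q}

Survivors P1:{A,C} P2:{P,Q}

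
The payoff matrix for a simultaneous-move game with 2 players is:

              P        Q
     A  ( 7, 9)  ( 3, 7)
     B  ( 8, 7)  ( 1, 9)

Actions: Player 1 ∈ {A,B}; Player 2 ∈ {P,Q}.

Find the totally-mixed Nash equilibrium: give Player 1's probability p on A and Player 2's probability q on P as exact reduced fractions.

P1 indiff ⇒ q·7+(1-q)·3 = q·8+(1-q)·1 ⇒ q(-1) = (1-q)(-2) ⇒ q = 2/3
P2 indiff ⇒ p·9+(1-p)·7 = p·7+(1-p)·9 ⇒ p(2) = (1-p)(2) ⇒ p = 1/2

(p,q) = (1/2, 2/3)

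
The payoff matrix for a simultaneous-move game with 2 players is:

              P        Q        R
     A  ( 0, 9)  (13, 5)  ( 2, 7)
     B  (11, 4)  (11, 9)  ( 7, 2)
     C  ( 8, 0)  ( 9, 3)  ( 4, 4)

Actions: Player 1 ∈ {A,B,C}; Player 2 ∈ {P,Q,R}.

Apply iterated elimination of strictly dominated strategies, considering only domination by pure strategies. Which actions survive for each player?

Survivors P1:{A,B} P2:{P,Q}

P1 drop C (B beats it: P:11>8 Q:11>9 R:7>4)
P2 drop R (P beats it: A:9>7 B:4>2)
P1→{A,B} P2→{P,Q}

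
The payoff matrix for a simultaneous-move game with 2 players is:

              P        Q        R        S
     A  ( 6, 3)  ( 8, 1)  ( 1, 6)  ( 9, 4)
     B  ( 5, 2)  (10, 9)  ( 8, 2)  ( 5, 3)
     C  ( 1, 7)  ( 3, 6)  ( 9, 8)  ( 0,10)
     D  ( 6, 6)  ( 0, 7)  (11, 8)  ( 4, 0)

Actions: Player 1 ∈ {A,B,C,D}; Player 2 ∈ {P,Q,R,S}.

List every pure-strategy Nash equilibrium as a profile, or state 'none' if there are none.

Nash profiles: (B,Q), (D,R)

(A,P): not NE [P2→R gives 6>3]
(A,Q): not NE [P1→B gives 10>8; P2→R gives 6>1]
(A,R): not NE [P1→D gives 11>1]
(A,S): not NE [P2→R gives 6>4]
(B,P): not NE [P1→D gives 6>5; P2→Q gives 9>2]
(B,Q): NE
(B,R): not NE [P1→D gives 11>8; P2→Q gives 9>2]
(B,S): not NE [P1→A gives 9>5; P2→Q gives 9>3]
(C,P): not NE [P1→D gives 6>1; P2→S gives 10>7]
(C,Q): not NE [P1→B gives 10>3; P2→S gives 10>6]
(C,R): not NE [P1→D gives 11>9; P2→S gives 10>8]
(C,S): not NE [P1→A gives 9>0]
(D,P): not NE [P2→R gives 8>6]
(D,Q): not NE [P1→B gives 10>0; P2→R gives 8>7]
(D,R): NE
(D,S): not NE [P1→A gives 9>4; P2→R gives 8>0]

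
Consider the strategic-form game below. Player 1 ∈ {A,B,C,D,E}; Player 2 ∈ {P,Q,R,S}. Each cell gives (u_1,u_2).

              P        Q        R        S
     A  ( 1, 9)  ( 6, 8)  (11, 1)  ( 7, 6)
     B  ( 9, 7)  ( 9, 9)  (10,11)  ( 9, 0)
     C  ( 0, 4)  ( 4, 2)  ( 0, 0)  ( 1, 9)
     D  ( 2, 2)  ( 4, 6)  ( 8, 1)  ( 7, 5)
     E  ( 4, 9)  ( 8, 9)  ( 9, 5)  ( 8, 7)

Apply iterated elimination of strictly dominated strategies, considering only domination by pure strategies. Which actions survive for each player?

P1 drop C (A beats it: P:1>0 Q:6>4 R:11>0 S:7>1)
P1 drop D (B beats it: P:9>2 Q:9>4 R:10>8 S:9>7)
P1 drop E (B beats it: P:9>4 Q:9>8 R:10>9 S:9>8)
P2 drop S (P beats it: A:9>6 B:7>0)
P1→{A,B} P2→{P,Q,R}

IESDS → P1:{A,B} P2:{P,Q,R}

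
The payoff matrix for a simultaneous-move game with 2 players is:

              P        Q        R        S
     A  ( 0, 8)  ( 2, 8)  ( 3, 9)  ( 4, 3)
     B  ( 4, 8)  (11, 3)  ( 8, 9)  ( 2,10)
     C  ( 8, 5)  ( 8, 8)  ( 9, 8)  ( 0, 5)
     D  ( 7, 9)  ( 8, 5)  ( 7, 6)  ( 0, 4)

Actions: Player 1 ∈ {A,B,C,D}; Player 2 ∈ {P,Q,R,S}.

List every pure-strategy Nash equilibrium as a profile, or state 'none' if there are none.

NE set: (C,R)

(A,P): not NE [P1→C gives 8>0; P2→R gives 9>8]
(A,Q): not NE [P1→B gives 11>2; P2→R gives 9>8]
(A,R): not NE [P1→C gives 9>3]
(A,S): not NE [P2→R gives 9>3]
(B,P): not NE [P1→C gives 8>4; P2→S gives 10>8]
(B,Q): not NE [P2→S gives 10>3]
(B,R): not NE [P1→C gives 9>8; P2→S gives 10>9]
(B,S): not NE [P1→A gives 4>2]
(C,P): not NE [P2→R gives 8>5]
(C,Q): not NE [P1→B gives 11>8]
(C,R): NE
(C,S): not NE [P1→A gives 4>0; P2→R gives 8>5]
(D,P): not NE [P1→C gives 8>7]
(D,Q): not NE [P1→B gives 11>8; P2→P gives 9>5]
(D,R): not NE [P1→C gives 9>7; P2→P gives 9>6]
(D,S): not NE [P1→A gives 4>0; P2→P gives 9>4]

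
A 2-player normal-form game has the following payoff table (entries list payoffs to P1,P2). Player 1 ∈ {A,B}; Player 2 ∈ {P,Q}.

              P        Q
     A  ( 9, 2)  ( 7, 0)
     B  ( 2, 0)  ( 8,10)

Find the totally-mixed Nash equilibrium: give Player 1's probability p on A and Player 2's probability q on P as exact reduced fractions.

(p,q) = (5/6, 1/8)

P1 indiff ⇒ q·9+(1-q)·7 = q·2+(1-q)·8 ⇒ q(7) = (1-q)(1) ⇒ q = 1/8
P2 indiff ⇒ p·2+(1-p)·0 = p·0+(1-p)·10 ⇒ p(2) = (1-p)(10) ⇒ p = 5/6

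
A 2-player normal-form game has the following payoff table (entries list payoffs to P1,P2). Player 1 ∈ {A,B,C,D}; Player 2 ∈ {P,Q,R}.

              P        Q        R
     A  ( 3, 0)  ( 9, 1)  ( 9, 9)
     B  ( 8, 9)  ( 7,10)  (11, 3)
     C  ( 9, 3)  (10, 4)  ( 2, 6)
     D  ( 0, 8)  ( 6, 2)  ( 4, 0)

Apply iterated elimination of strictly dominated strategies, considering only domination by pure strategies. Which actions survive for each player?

Remaining: P1:{A,B,C} P2:{Q,R}

P1 drop D (A beats it: P:3>0 Q:9>6 R:9>4)
P2 drop P (Q beats it: A:1>0 B:10>9 C:4>3)
P1→{A,B,C} P2→{Q,R}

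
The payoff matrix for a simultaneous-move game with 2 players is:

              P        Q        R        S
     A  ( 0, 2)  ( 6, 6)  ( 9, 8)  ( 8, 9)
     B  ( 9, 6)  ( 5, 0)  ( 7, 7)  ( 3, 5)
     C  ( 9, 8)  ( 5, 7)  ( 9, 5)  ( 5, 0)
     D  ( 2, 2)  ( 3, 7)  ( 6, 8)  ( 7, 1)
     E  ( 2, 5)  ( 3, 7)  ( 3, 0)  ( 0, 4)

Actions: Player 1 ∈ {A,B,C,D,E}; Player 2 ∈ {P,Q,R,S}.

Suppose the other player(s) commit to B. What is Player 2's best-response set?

u_2(P vs B) = 6
u_2(Q vs B) = 0
u_2(R vs B) = 7
u_2(S vs B) = 5
max payoff 7 at {R}

BR_2 = {R}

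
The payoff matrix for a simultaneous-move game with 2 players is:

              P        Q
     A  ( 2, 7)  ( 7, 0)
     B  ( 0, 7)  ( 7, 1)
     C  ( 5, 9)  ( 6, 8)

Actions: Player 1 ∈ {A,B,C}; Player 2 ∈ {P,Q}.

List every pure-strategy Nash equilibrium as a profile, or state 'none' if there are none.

(A,P): not NE [P1→C gives 5>2]
(A,Q): not NE [P2→P gives 7>0]
(B,P): not NE [P1→C gives 5>0]
(B,Q): not NE [P2→P gives 7>1]
(C,P): NE
(C,Q): not NE [P1→B gives 7>6; P2→P gives 9>8]

Nash profiles: (C,P)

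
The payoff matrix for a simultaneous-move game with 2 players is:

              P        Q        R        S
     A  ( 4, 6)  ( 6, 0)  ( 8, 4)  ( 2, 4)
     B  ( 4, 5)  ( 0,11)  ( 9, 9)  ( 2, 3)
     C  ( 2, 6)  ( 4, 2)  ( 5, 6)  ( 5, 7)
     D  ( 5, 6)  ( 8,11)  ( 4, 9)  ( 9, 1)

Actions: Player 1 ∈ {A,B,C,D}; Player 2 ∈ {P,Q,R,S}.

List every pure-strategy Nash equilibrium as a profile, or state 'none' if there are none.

NE set: (D,Q)

(A,P): not NE [P1→D gives 5>4]
(A,Q): not NE [P1→D gives 8>6; P2→P gives 6>0]
(A,R): not NE [P1→B gives 9>8; P2→P gives 6>4]
(A,S): not NE [P1→D gives 9>2; P2→P gives 6>4]
(B,P): not NE [P1→D gives 5>4; P2→Q gives 11>5]
(B,Q): not NE [P1→D gives 8>0]
(B,R): not NE [P2→Q gives 11>9]
(B,S): not NE [P1→D gives 9>2; P2→Q gives 11>3]
(C,P): not NE [P1→D gives 5>2; P2→S gives 7>6]
(C,Q): not NE [P1→D gives 8>4; P2→S gives 7>2]
(C,R): not NE [P1→B gives 9>5; P2→S gives 7>6]
(C,S): not NE [P1→D gives 9>5]
(D,P): not NE [P2→Q gives 11>6]
(D,Q): NE
(D,R): not NE [P1→B gives 9>4; P2→Q gives 11>9]
(D,S): not NE [P2→Q gives 11>1]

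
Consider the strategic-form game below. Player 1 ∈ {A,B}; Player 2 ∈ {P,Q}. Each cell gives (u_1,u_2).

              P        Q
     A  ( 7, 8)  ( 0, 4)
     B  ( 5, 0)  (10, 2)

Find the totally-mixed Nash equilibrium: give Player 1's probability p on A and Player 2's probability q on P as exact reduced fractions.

p=1/3, q=5/6

P1 indiff ⇒ q·7+(1-q)·0 = q·5+(1-q)·10 ⇒ q(2) = (1-q)(10) ⇒ q = 5/6
P2 indiff ⇒ p·8+(1-p)·0 = p·4+(1-p)·2 ⇒ p(4) = (1-p)(2) ⇒ p = 1/3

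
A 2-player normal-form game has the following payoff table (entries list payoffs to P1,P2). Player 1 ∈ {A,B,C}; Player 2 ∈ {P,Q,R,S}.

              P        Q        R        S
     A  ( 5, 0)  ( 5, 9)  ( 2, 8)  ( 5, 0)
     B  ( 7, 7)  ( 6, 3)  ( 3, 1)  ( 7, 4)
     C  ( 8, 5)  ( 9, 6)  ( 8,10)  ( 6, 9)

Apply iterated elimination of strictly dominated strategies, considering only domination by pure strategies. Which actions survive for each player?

Remaining: P1:{B,C} P2:{P,R,S}

P1 drop A (B beats it: P:7>5 Q:6>5 R:3>2 S:7>5)
P2 drop Q (S beats it: B:4>3 C:9>6)
P1→{B,C} P2→{P,R,S}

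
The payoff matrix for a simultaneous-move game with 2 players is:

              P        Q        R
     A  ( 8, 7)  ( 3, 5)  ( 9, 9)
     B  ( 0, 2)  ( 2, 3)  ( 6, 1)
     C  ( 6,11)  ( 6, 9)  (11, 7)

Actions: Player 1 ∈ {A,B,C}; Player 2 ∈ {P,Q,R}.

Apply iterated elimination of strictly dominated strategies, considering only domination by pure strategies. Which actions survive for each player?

IESDS → P1:{A,C} P2:{P,R}

P1 drop B (A beats it: P:8>0 Q:3>2 R:9>6)
P2 drop Q (P beats it: A:7>5 C:11>9)
P1→{A,C} P2→{P,R}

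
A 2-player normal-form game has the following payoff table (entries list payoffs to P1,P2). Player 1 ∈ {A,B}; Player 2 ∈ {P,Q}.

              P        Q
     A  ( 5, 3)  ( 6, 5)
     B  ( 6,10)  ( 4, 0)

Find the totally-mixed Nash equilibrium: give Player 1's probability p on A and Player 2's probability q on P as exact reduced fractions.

P1 indiff ⇒ q·5+(1-q)·6 = q·6+(1-q)·4 ⇒ q(-1) = (1-q)(-2) ⇒ q = 2/3
P2 indiff ⇒ p·3+(1-p)·10 = p·5+(1-p)·0 ⇒ p(-2) = (1-p)(-10) ⇒ p = 5/6

P1 mixes 5/6 on A; P2 mixes 2/3 on P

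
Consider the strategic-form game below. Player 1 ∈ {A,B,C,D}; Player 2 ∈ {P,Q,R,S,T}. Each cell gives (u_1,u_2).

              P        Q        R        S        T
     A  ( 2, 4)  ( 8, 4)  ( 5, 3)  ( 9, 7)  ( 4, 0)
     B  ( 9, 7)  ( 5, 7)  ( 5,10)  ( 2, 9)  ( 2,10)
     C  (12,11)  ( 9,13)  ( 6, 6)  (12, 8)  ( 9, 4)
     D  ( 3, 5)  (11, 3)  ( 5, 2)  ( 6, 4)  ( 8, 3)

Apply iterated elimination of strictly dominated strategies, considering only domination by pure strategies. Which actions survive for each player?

P1 drop A (C beats it: P:12>2 Q:9>8 R:6>5 S:12>9 T:9>4)
P1 drop B (C beats it: P:12>9 Q:9>5 R:6>5 S:12>2 T:9>2)
P2 drop R (P beats it: C:11>6 D:5>2)
P2 drop S (P beats it: C:11>8 D:5>4)
P2 drop T (P beats it: C:11>4 D:5>3)
P1→{C,D} P2→{P,Q}

IESDS → P1:{C,D} P2:{P,Q}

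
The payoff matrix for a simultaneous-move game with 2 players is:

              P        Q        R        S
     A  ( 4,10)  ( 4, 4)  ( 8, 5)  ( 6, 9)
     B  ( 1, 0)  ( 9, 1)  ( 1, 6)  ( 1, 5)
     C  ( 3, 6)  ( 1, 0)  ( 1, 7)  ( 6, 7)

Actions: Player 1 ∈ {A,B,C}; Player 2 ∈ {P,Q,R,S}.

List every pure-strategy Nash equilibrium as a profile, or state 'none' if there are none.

(A,P): NE
(A,Q): not NE [P1→B gives 9>4; P2→P gives 10>4]
(A,R): not NE [P2→P gives 10>5]
(A,S): not NE [P2→P gives 10>9]
(B,P): not NE [P1→A gives 4>1; P2→R gives 6>0]
(B,Q): not NE [P2→R gives 6>1]
(B,R): not NE [P1→A gives 8>1]
(B,S): not NE [P1→C gives 6>1; P2→R gives 6>5]
(C,P): not NE [P1→A gives 4>3; P2→S gives 7>6]
(C,Q): not NE [P1→B gives 9>1; P2→S gives 7>0]
(C,R): not NE [P1→A gives 8>1]
(C,S): NE

NE set: (A,P), (C,S)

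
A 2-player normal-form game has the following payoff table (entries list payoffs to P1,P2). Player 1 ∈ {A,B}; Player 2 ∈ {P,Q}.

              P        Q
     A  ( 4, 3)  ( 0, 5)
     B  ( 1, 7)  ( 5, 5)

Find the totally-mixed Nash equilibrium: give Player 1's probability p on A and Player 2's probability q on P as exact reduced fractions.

P1 indiff ⇒ q·4+(1-q)·0 = q·1+(1-q)·5 ⇒ q(3) = (1-q)(5) ⇒ q = 5/8
P2 indiff ⇒ p·3+(1-p)·7 = p·5+(1-p)·5 ⇒ p(-2) = (1-p)(-2) ⇒ p = 1/2

P1 mixes 1/2 on A; P2 mixes 5/8 on P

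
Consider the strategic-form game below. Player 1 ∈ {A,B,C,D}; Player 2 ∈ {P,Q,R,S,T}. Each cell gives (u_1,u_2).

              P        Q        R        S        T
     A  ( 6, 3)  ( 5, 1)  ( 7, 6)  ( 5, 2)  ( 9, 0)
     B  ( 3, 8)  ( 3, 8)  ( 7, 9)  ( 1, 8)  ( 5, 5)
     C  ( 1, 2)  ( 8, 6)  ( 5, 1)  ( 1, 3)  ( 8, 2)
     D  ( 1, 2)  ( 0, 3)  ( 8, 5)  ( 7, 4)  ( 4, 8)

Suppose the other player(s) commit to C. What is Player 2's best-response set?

argmax u_2 = {Q}

u_2(P vs C) = 2
u_2(Q vs C) = 6
u_2(R vs C) = 1
u_2(S vs C) = 3
u_2(T vs C) = 2
max payoff 6 at {Q}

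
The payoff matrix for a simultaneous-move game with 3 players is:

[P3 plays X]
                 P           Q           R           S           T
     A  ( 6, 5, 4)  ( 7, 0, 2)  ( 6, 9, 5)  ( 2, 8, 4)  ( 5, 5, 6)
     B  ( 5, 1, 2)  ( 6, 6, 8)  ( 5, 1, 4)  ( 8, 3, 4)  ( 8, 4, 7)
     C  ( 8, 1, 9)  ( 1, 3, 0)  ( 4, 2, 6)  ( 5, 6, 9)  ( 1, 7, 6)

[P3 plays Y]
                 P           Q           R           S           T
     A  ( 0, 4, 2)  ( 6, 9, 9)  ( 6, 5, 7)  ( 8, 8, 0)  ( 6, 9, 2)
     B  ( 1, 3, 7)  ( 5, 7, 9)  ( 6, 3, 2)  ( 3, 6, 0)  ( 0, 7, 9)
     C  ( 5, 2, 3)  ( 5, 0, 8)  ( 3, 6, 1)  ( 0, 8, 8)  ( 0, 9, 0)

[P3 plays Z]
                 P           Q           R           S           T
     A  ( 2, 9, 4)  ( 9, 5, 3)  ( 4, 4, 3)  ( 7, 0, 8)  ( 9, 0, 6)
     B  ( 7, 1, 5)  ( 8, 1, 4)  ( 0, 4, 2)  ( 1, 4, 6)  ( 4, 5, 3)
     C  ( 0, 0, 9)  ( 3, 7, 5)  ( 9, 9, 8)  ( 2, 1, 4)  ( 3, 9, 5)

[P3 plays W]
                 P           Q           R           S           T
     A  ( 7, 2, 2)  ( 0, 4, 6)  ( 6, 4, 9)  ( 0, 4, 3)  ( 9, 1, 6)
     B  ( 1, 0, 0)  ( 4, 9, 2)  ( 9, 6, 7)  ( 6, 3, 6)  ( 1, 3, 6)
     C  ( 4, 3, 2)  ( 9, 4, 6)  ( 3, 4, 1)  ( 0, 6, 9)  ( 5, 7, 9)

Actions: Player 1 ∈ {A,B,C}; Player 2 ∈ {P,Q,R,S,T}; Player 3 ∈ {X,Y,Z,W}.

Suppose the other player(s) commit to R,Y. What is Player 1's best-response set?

u_1(A vs R,Y) = 6
u_1(B vs R,Y) = 6
u_1(C vs R,Y) = 3
max payoff 6 at {A,B}

P1 best: {A,B}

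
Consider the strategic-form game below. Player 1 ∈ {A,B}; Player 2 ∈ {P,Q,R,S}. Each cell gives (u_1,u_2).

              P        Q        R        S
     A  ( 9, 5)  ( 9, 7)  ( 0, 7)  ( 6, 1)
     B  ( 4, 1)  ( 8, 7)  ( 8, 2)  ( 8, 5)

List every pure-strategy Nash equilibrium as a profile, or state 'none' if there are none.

(A,P): not NE [P2→R gives 7>5]
(A,Q): NE
(A,R): not NE [P1→B gives 8>0]
(A,S): not NE [P1→B gives 8>6; P2→R gives 7>1]
(B,P): not NE [P1→A gives 9>4; P2→Q gives 7>1]
(B,Q): not NE [P1→A gives 9>8]
(B,R): not NE [P2→Q gives 7>2]
(B,S): not NE [P2→Q gives 7>5]

PSNE = {(A,Q)}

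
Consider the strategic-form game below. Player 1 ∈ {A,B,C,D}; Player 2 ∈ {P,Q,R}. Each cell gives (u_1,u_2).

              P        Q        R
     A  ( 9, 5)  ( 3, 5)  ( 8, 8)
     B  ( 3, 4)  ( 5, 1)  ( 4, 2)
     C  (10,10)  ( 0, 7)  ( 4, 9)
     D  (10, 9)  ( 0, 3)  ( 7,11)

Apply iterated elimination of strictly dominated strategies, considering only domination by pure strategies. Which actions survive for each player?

Survivors P1:{A,C,D} P2:{P,R}

P2 drop Q (R beats it: A:8>5 B:2>1 C:9>7 D:11>3)
P1 drop B (A beats it: P:9>3 R:8>4)
P1→{A,C,D} P2→{P,R}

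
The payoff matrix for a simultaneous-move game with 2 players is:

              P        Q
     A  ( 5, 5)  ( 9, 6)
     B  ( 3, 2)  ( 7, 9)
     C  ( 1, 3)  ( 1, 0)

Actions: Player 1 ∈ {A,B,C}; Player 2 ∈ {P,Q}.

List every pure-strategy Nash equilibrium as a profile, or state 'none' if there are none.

PSNE = {(A,Q)}

(A,P): not NE [P2→Q gives 6>5]
(A,Q): NE
(B,P): not NE [P1→A gives 5>3; P2→Q gives 9>2]
(B,Q): not NE [P1→A gives 9>7]
(C,P): not NE [P1→A gives 5>1]
(C,Q): not NE [P1→A gives 9>1; P2→P gives 3>0]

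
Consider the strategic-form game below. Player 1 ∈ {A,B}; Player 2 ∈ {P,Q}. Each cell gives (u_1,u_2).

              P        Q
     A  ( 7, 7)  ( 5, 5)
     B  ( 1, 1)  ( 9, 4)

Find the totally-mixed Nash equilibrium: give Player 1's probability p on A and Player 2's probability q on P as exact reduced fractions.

P1 indiff ⇒ q·7+(1-q)·5 = q·1+(1-q)·9 ⇒ q(6) = (1-q)(4) ⇒ q = 2/5
P2 indiff ⇒ p·7+(1-p)·1 = p·5+(1-p)·4 ⇒ p(2) = (1-p)(3) ⇒ p = 3/5

P1 mixes 3/5 on A; P2 mixes 2/5 on P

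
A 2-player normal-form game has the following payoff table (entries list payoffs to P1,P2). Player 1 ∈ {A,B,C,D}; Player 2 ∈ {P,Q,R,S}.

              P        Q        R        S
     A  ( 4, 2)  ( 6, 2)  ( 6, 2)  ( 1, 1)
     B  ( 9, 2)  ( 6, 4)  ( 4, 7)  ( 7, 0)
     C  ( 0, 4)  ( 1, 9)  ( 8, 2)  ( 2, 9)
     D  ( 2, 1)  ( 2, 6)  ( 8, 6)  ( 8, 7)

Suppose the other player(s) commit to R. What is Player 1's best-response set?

u_1(A vs R) = 6
u_1(B vs R) = 4
u_1(C vs R) = 8
u_1(D vs R) = 8
max payoff 8 at {C,D}

argmax u_1 = {C,D}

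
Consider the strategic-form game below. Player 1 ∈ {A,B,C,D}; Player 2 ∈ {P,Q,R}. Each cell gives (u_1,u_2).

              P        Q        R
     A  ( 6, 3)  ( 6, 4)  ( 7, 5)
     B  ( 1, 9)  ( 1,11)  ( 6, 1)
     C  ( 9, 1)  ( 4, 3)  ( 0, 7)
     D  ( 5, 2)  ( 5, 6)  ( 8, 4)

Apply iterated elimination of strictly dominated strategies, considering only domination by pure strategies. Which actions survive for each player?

IESDS → P1:{A,D} P2:{Q,R}

P1 drop B (A beats it: P:6>1 Q:6>1 R:7>6)
P2 drop P (Q beats it: A:4>3 C:3>1 D:6>2)
P1 drop C (A beats it: Q:6>4 R:7>0)
P1→{A,D} P2→{Q,R}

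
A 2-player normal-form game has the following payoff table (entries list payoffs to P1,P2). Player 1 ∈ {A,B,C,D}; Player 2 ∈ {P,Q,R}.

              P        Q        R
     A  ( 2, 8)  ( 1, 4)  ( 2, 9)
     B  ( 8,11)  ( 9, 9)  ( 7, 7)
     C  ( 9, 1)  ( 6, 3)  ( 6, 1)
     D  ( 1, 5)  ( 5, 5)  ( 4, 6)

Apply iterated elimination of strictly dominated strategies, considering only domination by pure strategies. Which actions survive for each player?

P1 drop A (B beats it: P:8>2 Q:9>1 R:7>2)
P1 drop D (B beats it: P:8>1 Q:9>5 R:7>4)
P2 drop R (Q beats it: B:9>7 C:3>1)
P1→{B,C} P2→{P,Q}

Survivors P1:{B,C} P2:{P,Q}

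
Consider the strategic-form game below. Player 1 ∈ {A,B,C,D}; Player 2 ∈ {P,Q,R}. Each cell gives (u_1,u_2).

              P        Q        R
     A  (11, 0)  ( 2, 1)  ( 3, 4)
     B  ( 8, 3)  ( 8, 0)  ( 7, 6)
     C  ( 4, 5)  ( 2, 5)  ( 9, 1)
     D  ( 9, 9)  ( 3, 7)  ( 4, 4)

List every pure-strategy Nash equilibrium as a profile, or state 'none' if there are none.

(A,P): not NE [P2→R gives 4>0]
(A,Q): not NE [P1→B gives 8>2; P2→R gives 4>1]
(A,R): not NE [P1→C gives 9>3]
(B,P): not NE [P1→A gives 11>8; P2→R gives 6>3]
(B,Q): not NE [P2→R gives 6>0]
(B,R): not NE [P1→C gives 9>7]
(C,P): not NE [P1→A gives 11>4]
(C,Q): not NE [P1→B gives 8>2]
(C,R): not NE [P2→Q gives 5>1]
(D,P): not NE [P1→A gives 11>9]
(D,Q): not NE [P1→B gives 8>3; P2→P gives 9>7]
(D,R): not NE [P1→C gives 9>4; P2→P gives 9>4]

PSNE: ∅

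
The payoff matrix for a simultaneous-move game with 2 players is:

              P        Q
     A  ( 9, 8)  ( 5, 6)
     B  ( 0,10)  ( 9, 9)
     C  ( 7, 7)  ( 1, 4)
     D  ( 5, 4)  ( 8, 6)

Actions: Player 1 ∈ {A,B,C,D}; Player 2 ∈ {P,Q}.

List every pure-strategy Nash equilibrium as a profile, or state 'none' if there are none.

(A,P): NE
(A,Q): not NE [P1→B gives 9>5; P2→P gives 8>6]
(B,P): not NE [P1→A gives 9>0]
(B,Q): not NE [P2→P gives 10>9]
(C,P): not NE [P1→A gives 9>7]
(C,Q): not NE [P1→B gives 9>1; P2→P gives 7>4]
(D,P): not NE [P1→A gives 9>5; P2→Q gives 6>4]
(D,Q): not NE [P1→B gives 9>8]

Nash profiles: (A,P)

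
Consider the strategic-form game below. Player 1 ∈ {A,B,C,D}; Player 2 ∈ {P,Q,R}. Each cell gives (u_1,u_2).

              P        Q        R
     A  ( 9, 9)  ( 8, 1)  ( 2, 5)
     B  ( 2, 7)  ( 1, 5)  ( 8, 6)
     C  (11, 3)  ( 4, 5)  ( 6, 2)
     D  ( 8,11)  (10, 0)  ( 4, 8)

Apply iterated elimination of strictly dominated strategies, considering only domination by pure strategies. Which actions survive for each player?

Survivors P1:{A,C,D} P2:{P,Q}

P2 drop R (P beats it: A:9>5 B:7>6 C:3>2 D:11>8)
P1 drop B (A beats it: P:9>2 Q:8>1)
P1→{A,C,D} P2→{P,Q}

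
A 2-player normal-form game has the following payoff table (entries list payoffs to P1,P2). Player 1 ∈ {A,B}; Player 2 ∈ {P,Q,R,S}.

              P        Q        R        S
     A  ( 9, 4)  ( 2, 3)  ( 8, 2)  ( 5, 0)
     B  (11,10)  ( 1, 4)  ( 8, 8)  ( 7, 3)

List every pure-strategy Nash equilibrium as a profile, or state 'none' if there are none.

PSNE = {(B,P)}

(A,P): not NE [P1→B gives 11>9]
(A,Q): not NE [P2→P gives 4>3]
(A,R): not NE [P2→P gives 4>2]
(A,S): not NE [P1→B gives 7>5; P2→P gives 4>0]
(B,P): NE
(B,Q): not NE [P1→A gives 2>1; P2→P gives 10>4]
(B,R): not NE [P2→P gives 10>8]
(B,S): not NE [P2→P gives 10>3]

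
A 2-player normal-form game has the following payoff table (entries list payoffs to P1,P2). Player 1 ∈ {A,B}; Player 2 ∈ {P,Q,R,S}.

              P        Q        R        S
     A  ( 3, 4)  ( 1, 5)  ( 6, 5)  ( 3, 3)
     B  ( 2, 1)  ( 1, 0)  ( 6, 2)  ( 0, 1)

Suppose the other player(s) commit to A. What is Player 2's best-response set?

argmax u_2 = {Q,R}

u_2(P vs A) = 4
u_2(Q vs A) = 5
u_2(R vs A) = 5
u_2(S vs A) = 3
max payoff 5 at {Q,R}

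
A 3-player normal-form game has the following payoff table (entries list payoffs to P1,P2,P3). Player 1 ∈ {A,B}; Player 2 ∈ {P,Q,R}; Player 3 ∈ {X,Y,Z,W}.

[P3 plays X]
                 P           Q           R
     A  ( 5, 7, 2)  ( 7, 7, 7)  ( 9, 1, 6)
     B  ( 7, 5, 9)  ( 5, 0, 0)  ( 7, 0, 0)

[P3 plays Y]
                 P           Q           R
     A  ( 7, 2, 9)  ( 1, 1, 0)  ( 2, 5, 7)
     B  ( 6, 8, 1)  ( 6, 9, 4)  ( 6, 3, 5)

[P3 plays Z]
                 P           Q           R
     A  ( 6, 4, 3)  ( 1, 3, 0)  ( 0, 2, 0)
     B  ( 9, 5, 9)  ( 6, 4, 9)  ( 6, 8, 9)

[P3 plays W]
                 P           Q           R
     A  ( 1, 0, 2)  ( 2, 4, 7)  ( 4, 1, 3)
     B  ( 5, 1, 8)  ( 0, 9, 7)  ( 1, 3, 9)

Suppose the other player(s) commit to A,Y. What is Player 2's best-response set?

P2 best: {R}

u_2(P vs A,Y) = 2
u_2(Q vs A,Y) = 1
u_2(R vs A,Y) = 5
max payoff 5 at {R}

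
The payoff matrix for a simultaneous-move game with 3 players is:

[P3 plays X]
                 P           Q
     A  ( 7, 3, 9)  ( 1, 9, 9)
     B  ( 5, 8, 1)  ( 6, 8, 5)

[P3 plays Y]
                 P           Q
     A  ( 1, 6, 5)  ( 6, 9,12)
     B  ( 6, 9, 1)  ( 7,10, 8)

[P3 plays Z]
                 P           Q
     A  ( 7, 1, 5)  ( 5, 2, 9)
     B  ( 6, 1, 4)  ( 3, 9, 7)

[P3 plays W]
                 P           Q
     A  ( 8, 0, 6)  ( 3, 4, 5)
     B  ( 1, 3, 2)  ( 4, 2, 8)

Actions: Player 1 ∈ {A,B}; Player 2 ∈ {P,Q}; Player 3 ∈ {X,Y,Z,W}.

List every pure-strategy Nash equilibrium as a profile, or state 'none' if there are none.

(A,P,X): not NE [P2→Q gives 9>3]
(A,P,Y): not NE [P1→B gives 6>1; P2→Q gives 9>6; P3→X gives 9>5]
(A,P,Z): not NE [P2→Q gives 2>1; P3→X gives 9>5]
(A,P,W): not NE [P2→Q gives 4>0; P3→X gives 9>6]
(A,Q,X): not NE [P1→B gives 6>1; P3→Y gives 12>9]
(A,Q,Y): not NE [P1→B gives 7>6]
(A,Q,Z): not NE [P3→Y gives 12>9]
(A,Q,W): not NE [P1→B gives 4>3; P3→Y gives 12>5]
(B,P,X): not NE [P1→A gives 7>5; P3→Z gives 4>1]
(B,P,Y): not NE [P2→Q gives 10>9; P3→Z gives 4>1]
(B,P,Z): not NE [P1→A gives 7>6; P2→Q gives 9>1]
(B,P,W): not NE [P1→A gives 8>1; P3→Z gives 4>2]
(B,Q,X): not NE [P3→W gives 8>5]
(B,Q,Y): NE
(B,Q,Z): not NE [P1→A gives 5>3; P3→W gives 8>7]
(B,Q,W): not NE [P2→P gives 3>2]

NE set: (B,Q,Y)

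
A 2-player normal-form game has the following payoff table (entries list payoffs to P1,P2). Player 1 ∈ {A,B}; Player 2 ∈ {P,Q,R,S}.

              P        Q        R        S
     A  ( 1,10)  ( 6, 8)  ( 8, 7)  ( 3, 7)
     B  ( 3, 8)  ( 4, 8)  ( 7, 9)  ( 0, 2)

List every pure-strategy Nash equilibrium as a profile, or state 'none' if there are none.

No pure NE.

(A,P): not NE [P1→B gives 3>1]
(A,Q): not NE [P2→P gives 10>8]
(A,R): not NE [P2→P gives 10>7]
(A,S): not NE [P2→P gives 10>7]
(B,P): not NE [P2→R gives 9>8]
(B,Q): not NE [P1→A gives 6>4; P2→R gives 9>8]
(B,R): not NE [P1→A gives 8>7]
(B,S): not NE [P1→A gives 3>0; P2→R gives 9>2]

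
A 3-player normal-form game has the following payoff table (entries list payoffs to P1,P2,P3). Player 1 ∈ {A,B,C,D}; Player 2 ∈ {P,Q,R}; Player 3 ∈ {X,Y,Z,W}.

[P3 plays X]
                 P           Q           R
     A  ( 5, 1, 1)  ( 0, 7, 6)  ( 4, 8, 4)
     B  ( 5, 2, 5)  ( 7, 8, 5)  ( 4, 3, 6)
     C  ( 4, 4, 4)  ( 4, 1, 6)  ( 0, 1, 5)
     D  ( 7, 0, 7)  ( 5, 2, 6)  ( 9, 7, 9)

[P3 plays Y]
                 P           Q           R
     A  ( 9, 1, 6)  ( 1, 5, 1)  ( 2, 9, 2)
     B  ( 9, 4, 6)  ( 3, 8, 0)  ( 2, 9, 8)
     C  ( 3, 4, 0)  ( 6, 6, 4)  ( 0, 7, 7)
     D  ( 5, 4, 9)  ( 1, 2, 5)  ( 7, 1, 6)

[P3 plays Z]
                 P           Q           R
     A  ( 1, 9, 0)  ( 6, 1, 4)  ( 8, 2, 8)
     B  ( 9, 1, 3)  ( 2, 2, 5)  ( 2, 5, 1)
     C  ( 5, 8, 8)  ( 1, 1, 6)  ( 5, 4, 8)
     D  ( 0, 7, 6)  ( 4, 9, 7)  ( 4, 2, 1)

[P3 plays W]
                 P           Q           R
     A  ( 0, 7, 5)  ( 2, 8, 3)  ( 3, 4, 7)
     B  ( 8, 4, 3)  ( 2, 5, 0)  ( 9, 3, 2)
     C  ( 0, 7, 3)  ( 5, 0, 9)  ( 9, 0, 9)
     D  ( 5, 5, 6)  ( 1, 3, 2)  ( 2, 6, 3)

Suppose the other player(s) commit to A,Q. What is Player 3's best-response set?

u_3(X vs A,Q) = 6
u_3(Y vs A,Q) = 1
u_3(Z vs A,Q) = 4
u_3(W vs A,Q) = 3
max payoff 6 at {X}

BR_3 = {X}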